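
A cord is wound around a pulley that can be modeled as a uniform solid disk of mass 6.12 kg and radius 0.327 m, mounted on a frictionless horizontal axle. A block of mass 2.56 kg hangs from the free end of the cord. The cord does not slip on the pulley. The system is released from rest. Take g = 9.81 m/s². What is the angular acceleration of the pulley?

I = ½MR² = (1/2)(6.12)(0.327)² = 0.3272 kg·m².
Block: mg − T = ma. Pulley: TR = Iα. No-slip: a = αR, so T = (I/R²)a = 3.060·a.
Then mg = (m + 3.060)a, so a = (2.56)(9.81)/(2.56 + 3.060) = 4.469 m/s².
α = a/R = 4.469/0.327 = 13.67 rad/s².

α ≈ 13.7 rad/s²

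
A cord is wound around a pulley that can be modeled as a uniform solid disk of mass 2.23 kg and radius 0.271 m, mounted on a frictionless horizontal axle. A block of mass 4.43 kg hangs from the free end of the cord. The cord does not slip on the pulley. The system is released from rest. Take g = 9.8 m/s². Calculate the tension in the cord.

I = ½MR² = (1/2)(2.23)(0.271)² = 0.08189 kg·m².
Block: mg − T = ma. Pulley: TR = Iα. No-slip: a = αR, so T = (I/R²)a = 1.115·a.
Then mg = (m + 1.115)a, so a = (4.43)(9.8)/(4.43 + 1.115) = 7.829 m/s².
T = 1.115·a = 8.730 N.

T ≈ 8.73 N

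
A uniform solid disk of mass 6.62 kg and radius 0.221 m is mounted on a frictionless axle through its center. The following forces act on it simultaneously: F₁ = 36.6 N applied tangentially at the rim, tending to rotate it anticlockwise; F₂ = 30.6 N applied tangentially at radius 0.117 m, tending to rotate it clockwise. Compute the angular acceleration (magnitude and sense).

α ≈ 27.9 rad/s², anticlockwise

I = ½MR² = (1/2)(6.62)(0.221)² = 0.1617 kg·m².
Taking anticlockwise as positive: τ₁ = +(36.6)(0.221) = +8.089 N·m; τ₂ = −(30.6)(0.117) = −3.580 N·m.
Net torque τ = 4.508 N·m.
α = τ/I = 4.508/0.1617 = 27.89 rad/s².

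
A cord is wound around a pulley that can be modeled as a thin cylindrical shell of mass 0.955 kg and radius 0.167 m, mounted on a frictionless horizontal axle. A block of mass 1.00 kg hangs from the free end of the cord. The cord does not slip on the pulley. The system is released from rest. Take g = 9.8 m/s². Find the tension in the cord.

I = MR² = (0.955)(0.167)² = 0.02663 kg·m².
Block: mg − T = ma. Pulley: TR = Iα. No-slip: a = αR, so T = (I/R²)a = 0.9550·a.
Then mg = (m + 0.9550)a, so a = (1.00)(9.8)/(1.00 + 0.9550) = 5.013 m/s².
T = 0.9550·a = 4.787 N.

T ≈ 4.79 N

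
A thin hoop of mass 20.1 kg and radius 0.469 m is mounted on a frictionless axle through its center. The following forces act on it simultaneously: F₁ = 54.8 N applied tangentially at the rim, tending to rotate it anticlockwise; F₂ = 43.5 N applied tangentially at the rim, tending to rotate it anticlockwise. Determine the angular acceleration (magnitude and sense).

α ≈ 10.4 rad/s², anticlockwise

I = MR² = (20.1)(0.469)² = 4.421 kg·m².
Taking anticlockwise as positive: τ₁ = +(54.8)(0.469) = +25.70 N·m; τ₂ = +(43.5)(0.469) = +20.40 N·m.
Net torque τ = 46.10 N·m.
α = τ/I = 46.10/4.421 = 10.43 rad/s².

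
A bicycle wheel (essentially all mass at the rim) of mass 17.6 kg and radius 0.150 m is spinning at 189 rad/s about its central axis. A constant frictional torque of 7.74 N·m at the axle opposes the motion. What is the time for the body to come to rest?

I = MR² = (17.6)(0.150)² = 0.3960 kg·m².
The net torque has magnitude 7.74 N·m, opposing ω.
|α| = τ/I = 7.740/0.3960 = 19.55 rad/s² (deceleration).
0 = ω₀ − |α|t ⇒ t = ω₀/|α| = 189/19.55 = 9.670 s.

t ≈ 9.67 s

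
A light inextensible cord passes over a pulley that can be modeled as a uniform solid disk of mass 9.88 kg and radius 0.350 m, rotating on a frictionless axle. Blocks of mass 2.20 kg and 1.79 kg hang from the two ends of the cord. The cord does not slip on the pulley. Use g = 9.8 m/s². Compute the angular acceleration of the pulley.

α ≈ 1.29 rad/s²

I = ½MR² = (1/2)(9.88)(0.350)² = 0.6051 kg·m².
Heavier block: m₁g − T₁ = m₁a. Lighter block: T₂ − m₂g = m₂a.
Pulley: (T₁ − T₂)R = Iα = I(a/R), so T₁ − T₂ = (I/R²)a = (1/2)M_p a = 4.940·a.
Adding the three: (m₁ − m₂)g = (m₁ + m₂ + 4.940)a, so a = (2.20 − 1.79)(9.8)/(2.20 + 1.79 + 4.940) = 0.4499 m/s².
α = a/R = 0.4499/0.350 = 1.286 rad/s².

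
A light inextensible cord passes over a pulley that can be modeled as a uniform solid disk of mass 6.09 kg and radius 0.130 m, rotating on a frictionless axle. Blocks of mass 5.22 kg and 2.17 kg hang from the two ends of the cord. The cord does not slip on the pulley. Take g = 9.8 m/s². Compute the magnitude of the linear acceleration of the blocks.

a ≈ 2.86 m/s²

I = ½MR² = (1/2)(6.09)(0.130)² = 0.05146 kg·m².
Heavier block: m₁g − T₁ = m₁a. Lighter block: T₂ − m₂g = m₂a.
Pulley: (T₁ − T₂)R = Iα = I(a/R), so T₁ − T₂ = (I/R²)a = (1/2)M_p a = 3.045·a.
Adding the three: (m₁ − m₂)g = (m₁ + m₂ + 3.045)a, so a = (5.22 − 2.17)(9.8)/(5.22 + 2.17 + 3.045) = 2.864 m/s².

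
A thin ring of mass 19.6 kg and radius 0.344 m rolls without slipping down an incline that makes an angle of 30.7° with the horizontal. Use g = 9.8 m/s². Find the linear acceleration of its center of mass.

Translation along the incline: Mg sinθ − f = Ma.
Rotation about the center: fR = Iα with I = MR². No-slip gives a = αR, so f = (I/R²)a = M a.
Substituting: Mg sinθ = (1 + 1.000)Ma, so a = g sinθ/(1 + 1.000) = (9.8) sin 30.7° / 2.000 = 2.502 m/s².

a ≈ 2.50 m/s²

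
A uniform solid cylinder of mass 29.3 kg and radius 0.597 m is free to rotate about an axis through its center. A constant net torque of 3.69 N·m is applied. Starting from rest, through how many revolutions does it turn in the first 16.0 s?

I = ½MR² = (1/2)(29.3)(0.597)² = 5.221 kg·m².
α = τ/I = 3.69/5.221 = 0.7067 rad/s².
θ = ½αt² = ½(0.7067)(16.0)² = 90.46 rad.
Revolutions = θ/(2π) = 14.40.

≈ 14.4 revolutions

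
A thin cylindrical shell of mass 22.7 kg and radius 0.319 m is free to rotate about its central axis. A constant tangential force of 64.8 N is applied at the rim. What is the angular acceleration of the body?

α ≈ 8.95 rad/s²

I = MR² = (22.7)(0.319)² = 2.310 kg·m².
τ = F R = (64.8)(0.319) = 20.67 N·m.
From τ = Iα: α = 20.67/2.310 = 8.949 rad/s².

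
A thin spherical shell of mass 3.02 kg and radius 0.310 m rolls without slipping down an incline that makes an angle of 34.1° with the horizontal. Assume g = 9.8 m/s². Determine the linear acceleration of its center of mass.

Translation along the incline: Mg sinθ − f = Ma.
Rotation about the center: fR = Iα with I = (2/3)MR². No-slip gives a = αR, so f = (I/R²)a = (2/3)M a.
Substituting: Mg sinθ = (1 + 0.6667)Ma, so a = g sinθ/(1 + 0.6667) = (9.8) sin 34.1° / 1.667 = 3.297 m/s².

a ≈ 3.30 m/s²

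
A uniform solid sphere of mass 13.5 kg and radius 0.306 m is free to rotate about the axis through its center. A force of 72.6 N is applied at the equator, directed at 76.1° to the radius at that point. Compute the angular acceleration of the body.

I = (2/5)MR² = (2/5)(13.5)(0.306)² = 0.5056 kg·m².
Only the tangential component produces torque: τ = F R sinθ = (72.6)(0.306) sin 76.1° = 21.57 N·m.
From τ = Iα: α = 21.57/0.5056 = 42.65 rad/s².

α ≈ 42.6 rad/s²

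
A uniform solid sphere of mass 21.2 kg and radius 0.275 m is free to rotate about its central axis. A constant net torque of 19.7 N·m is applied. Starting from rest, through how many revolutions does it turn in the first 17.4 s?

I = (2/5)MR² = (2/5)(21.2)(0.275)² = 0.6413 kg·m².
α = τ/I = 19.7/0.6413 = 30.72 rad/s².
θ = ½αt² = ½(30.72)(17.4)² = 4650 rad.
Revolutions = θ/(2π) = 740.1.

≈ 740 revolutions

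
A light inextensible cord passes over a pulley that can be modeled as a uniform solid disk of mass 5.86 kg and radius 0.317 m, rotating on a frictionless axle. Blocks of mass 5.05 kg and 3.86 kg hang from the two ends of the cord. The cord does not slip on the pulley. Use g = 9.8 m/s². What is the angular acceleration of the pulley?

I = ½MR² = (1/2)(5.86)(0.317)² = 0.2944 kg·m².
Heavier block: m₁g − T₁ = m₁a. Lighter block: T₂ − m₂g = m₂a.
Pulley: (T₁ − T₂)R = Iα = I(a/R), so T₁ − T₂ = (I/R²)a = (1/2)M_p a = 2.930·a.
Adding the three: (m₁ − m₂)g = (m₁ + m₂ + 2.930)a, so a = (5.05 − 3.86)(9.8)/(5.05 + 3.86 + 2.930) = 0.9850 m/s².
α = a/R = 0.9850/0.317 = 3.107 rad/s².

α ≈ 3.11 rad/s²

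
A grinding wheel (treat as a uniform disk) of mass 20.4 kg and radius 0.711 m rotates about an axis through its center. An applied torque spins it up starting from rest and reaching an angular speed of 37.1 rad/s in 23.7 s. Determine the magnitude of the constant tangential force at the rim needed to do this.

F ≈ 11.4 N

I = ½MR² = (1/2)(20.4)(0.711)² = 5.156 kg·m².
α = Δω/Δt = (37.1 − 0)/23.7 = 1.565 rad/s².
The required torque is τ = Iα = (5.156)(1.565) = 8.072 N·m.
A tangential force at the rim gives τ = FR, so F = τ/R = 8.072/0.711 = 11.35 N.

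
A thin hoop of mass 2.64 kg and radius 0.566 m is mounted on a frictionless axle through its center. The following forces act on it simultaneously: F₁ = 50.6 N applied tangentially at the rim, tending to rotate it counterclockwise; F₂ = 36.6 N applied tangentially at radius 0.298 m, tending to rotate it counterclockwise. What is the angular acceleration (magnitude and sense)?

α ≈ 46.8 rad/s², counterclockwise

I = MR² = (2.64)(0.566)² = 0.8457 kg·m².
Taking counterclockwise as positive: τ₁ = +(50.6)(0.566) = +28.64 N·m; τ₂ = +(36.6)(0.298) = +10.91 N·m.
Net torque τ = 39.55 N·m.
α = τ/I = 39.55/0.8457 = 46.76 rad/s².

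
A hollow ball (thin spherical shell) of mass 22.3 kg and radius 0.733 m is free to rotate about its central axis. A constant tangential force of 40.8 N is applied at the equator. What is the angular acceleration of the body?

α ≈ 3.74 rad/s²

I = (2/3)MR² = (2/3)(22.3)(0.733)² = 7.988 kg·m².
τ = F R = (40.8)(0.733) = 29.91 N·m.
Newton's second law for rotation, τ = Iα, gives α = τ/I = 29.91/7.988 = 3.744 rad/s².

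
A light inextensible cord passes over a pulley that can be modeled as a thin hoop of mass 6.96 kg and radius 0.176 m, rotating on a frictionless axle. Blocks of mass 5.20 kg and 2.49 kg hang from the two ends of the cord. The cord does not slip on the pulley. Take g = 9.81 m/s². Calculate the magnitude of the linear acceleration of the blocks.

a ≈ 1.81 m/s²

I = MR² = (6.96)(0.176)² = 0.2156 kg·m².
Heavier block: m₁g − T₁ = m₁a. Lighter block: T₂ − m₂g = m₂a.
Pulley: (T₁ − T₂)R = Iα = I(a/R), so T₁ − T₂ = (I/R²)a = 1·M_p a = 6.960·a.
Adding the three: (m₁ − m₂)g = (m₁ + m₂ + 6.960)a, so a = (5.20 − 2.49)(9.81)/(5.20 + 2.49 + 6.960) = 1.815 m/s².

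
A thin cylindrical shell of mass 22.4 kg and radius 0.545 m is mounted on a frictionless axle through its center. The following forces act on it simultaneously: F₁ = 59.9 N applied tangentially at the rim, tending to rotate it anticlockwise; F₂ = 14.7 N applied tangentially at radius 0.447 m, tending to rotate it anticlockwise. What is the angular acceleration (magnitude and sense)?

I = MR² = (22.4)(0.545)² = 6.653 kg·m².
Taking anticlockwise as positive: τ₁ = +(59.9)(0.545) = +32.65 N·m; τ₂ = +(14.7)(0.447) = +6.571 N·m.
Net torque τ = 39.22 N·m.
α = τ/I = 39.22/6.653 = 5.894 rad/s².

α ≈ 5.89 rad/s², anticlockwise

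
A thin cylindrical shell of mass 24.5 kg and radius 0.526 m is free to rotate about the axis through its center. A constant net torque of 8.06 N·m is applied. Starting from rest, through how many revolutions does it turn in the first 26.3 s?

I = MR² = (24.5)(0.526)² = 6.779 kg·m².
α = τ/I = 8.06/6.779 = 1.189 rad/s².
θ = ½αt² = ½(1.189)(26.3)² = 411.2 rad.
Revolutions = θ/(2π) = 65.45.

≈ 65.4 revolutions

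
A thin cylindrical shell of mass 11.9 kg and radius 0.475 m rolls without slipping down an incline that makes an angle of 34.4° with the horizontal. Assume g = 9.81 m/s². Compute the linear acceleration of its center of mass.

a ≈ 2.77 m/s²

Translation along the incline: Mg sinθ − f = Ma.
Rotation about the center: fR = Iα with I = MR². No-slip gives a = αR, so f = (I/R²)a = M a.
Substituting: Mg sinθ = (1 + 1.000)Ma, so a = g sinθ/(1 + 1.000) = (9.81) sin 34.4° / 2.000 = 2.771 m/s².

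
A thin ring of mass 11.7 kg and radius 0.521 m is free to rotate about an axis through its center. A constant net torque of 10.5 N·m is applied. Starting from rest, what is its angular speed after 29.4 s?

ω ≈ 97.2 rad/s

I = MR² = (11.7)(0.521)² = 3.176 kg·m².
α = τ/I = 10.5/3.176 = 3.306 rad/s².
ω = ω₀ + αt = 0 + (3.306)(29.4) = 97.20 rad/s.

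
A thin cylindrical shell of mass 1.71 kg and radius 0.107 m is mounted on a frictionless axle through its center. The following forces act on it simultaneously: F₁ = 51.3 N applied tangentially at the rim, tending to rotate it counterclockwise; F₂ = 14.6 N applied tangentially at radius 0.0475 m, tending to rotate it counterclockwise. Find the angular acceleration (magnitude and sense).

α ≈ 316 rad/s², counterclockwise

I = MR² = (1.71)(0.107)² = 0.01958 kg·m².
Taking counterclockwise as positive: τ₁ = +(51.3)(0.107) = +5.489 N·m; τ₂ = +(14.6)(0.0475) = +0.6935 N·m.
Net torque τ = 6.183 N·m.
α = τ/I = 6.183/0.01958 = 315.8 rad/s².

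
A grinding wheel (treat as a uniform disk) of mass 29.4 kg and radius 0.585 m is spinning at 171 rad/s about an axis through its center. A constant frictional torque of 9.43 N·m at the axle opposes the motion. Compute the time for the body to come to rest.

I = ½MR² = (1/2)(29.4)(0.585)² = 5.031 kg·m².
The net torque has magnitude 9.43 N·m, opposing ω.
|α| = τ/I = 9.430/5.031 = 1.874 rad/s² (deceleration).
0 = ω₀ − |α|t ⇒ t = ω₀/|α| = 171/1.874 = 91.22 s.

t ≈ 91.2 s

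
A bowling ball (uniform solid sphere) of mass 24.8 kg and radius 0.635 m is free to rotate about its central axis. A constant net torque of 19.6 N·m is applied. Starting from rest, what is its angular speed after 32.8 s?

ω ≈ 161 rad/s

I = (2/5)MR² = (2/5)(24.8)(0.635)² = 4.000 kg·m².
α = τ/I = 19.6/4.000 = 4.900 rad/s².
ω = ω₀ + αt = 0 + (4.900)(32.8) = 160.7 rad/s.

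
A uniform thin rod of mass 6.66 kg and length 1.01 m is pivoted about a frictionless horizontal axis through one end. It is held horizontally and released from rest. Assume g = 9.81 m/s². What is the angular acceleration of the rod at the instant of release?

α ≈ 14.6 rad/s²

About the pivot, I = (1/3)ML² = (1/3)(6.66)(1.01)² = 2.265 kg·m².
The weight acts at the center, a distance L/2 = 0.5050 m from the pivot; τ = Mg(L/2) = 32.99 N·m.
α = τ/I = 32.99/2.265 = 14.57 rad/s².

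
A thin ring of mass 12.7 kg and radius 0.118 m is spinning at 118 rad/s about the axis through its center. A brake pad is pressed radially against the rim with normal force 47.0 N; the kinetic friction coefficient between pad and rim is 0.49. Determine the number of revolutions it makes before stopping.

≈ 72.1 revolutions

I = MR² = (12.7)(0.118)² = 0.1768 kg·m².
Friction force f = μN = (0.49)(47.0) = 23.03 N at the rim; torque magnitude τ = fR = 2.718 N·m, opposing ω.
|α| = τ/I = 2.718/0.1768 = 15.37 rad/s² (deceleration).
ω² = ω₀² − 2|α|θ with ω = 0 ⇒ θ = ω₀²/(2|α|) = 453.0 rad = 72.10 rev.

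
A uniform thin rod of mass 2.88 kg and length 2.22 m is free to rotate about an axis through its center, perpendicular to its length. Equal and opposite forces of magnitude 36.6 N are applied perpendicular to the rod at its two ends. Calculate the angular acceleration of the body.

I = (1/12)ML² = (1/12)(2.88)(2.22)² = 1.183 kg·m².
The couple gives τ = F·(L/2) + F·(L/2) = F L = (36.6)(2.22) = 81.25 N·m.
Newton's second law for rotation, τ = Iα, gives α = τ/I = 81.25/1.183 = 68.69 rad/s².

α ≈ 68.7 rad/s²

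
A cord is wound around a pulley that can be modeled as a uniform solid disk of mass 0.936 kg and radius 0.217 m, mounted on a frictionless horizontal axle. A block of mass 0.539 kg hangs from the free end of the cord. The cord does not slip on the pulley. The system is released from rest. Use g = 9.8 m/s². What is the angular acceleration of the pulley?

α ≈ 24.2 rad/s²

I = ½MR² = (1/2)(0.936)(0.217)² = 0.02204 kg·m².
Block: mg − T = ma. Pulley: TR = Iα. No-slip: a = αR, so T = (I/R²)a = 0.4680·a.
Then mg = (m + 0.4680)a, so a = (0.539)(9.8)/(0.539 + 0.4680) = 5.245 m/s².
α = a/R = 5.245/0.217 = 24.17 rad/s².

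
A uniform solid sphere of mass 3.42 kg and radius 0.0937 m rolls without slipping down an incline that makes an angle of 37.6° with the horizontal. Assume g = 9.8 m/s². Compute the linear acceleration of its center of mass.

Translation along the incline: Mg sinθ − f = Ma.
Rotation about the center: fR = Iα with I = (2/5)MR². No-slip gives a = αR, so f = (I/R²)a = (2/5)M a.
Substituting: Mg sinθ = (1 + 0.4000)Ma, so a = g sinθ/(1 + 0.4000) = (9.8) sin 37.6° / 1.400 = 4.271 m/s².

a ≈ 4.27 m/s²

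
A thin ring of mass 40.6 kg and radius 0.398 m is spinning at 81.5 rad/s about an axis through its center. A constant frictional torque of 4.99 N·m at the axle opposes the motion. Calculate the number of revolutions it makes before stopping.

≈ 681 revolutions

I = MR² = (40.6)(0.398)² = 6.431 kg·m².
The net torque has magnitude 4.99 N·m, opposing ω.
|α| = τ/I = 4.990/6.431 = 0.7759 rad/s² (deceleration).
ω² = ω₀² − 2|α|θ with ω = 0 ⇒ θ = ω₀²/(2|α|) = 4280 rad = 681.2 rev.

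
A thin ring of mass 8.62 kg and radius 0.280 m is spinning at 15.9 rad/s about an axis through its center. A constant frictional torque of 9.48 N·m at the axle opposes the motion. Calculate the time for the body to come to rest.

t ≈ 1.13 s

I = MR² = (8.62)(0.280)² = 0.6758 kg·m².
The net torque has magnitude 9.48 N·m, opposing ω.
|α| = τ/I = 9.480/0.6758 = 14.03 rad/s² (deceleration).
0 = ω₀ − |α|t ⇒ t = ω₀/|α| = 15.9/14.03 = 1.133 s.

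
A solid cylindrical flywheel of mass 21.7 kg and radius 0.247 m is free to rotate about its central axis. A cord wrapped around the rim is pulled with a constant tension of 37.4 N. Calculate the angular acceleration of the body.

I = ½MR² = (1/2)(21.7)(0.247)² = 0.6619 kg·m².
τ = F R = (37.4)(0.247) = 9.238 N·m.
Newton's second law for rotation, τ = Iα, gives α = τ/I = 9.238/0.6619 = 13.96 rad/s².

α ≈ 14.0 rad/s²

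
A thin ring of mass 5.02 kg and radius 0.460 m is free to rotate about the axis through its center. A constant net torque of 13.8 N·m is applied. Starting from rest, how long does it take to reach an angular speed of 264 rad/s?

t ≈ 20.3 s

I = MR² = (5.02)(0.460)² = 1.062 kg·m².
α = τ/I = 13.8/1.062 = 12.99 rad/s².
ω = αt ⇒ t = ω/α = 264/12.99 = 20.32 s.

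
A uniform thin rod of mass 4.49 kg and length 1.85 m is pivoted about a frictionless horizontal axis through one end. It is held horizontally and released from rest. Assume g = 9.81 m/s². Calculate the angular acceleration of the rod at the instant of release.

About the pivot, I = (1/3)ML² = (1/3)(4.49)(1.85)² = 5.122 kg·m².
The weight acts at the center, a distance L/2 = 0.9250 m from the pivot; τ = Mg(L/2) = 40.74 N·m.
α = τ/I = 40.74/5.122 = 7.954 rad/s².

α ≈ 7.95 rad/s²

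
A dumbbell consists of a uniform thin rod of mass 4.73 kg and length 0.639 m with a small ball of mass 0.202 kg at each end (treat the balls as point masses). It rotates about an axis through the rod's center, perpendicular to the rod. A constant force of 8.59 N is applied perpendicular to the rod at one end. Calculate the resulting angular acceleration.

I_rod = (1/12)ML² = (1/12)(4.73)(0.639)² = 0.1609 kg·m².
I_balls = 2·m·(L/2)² = 2(0.202)(0.3195)² = 0.04124 kg·m².
Total I = 0.2022 kg·m².
τ = F·(L/2) = (8.59)(0.320) = 2.745 N·m.
α = τ/I = 2.745/0.2022 = 13.57 rad/s².

α ≈ 13.6 rad/s²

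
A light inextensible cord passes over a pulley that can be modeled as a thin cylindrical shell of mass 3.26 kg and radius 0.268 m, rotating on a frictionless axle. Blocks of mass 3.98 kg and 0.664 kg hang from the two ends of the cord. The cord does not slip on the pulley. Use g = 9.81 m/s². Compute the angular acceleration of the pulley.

α ≈ 15.4 rad/s²

I = MR² = (3.26)(0.268)² = 0.2341 kg·m².
Heavier block: m₁g − T₁ = m₁a. Lighter block: T₂ − m₂g = m₂a.
Pulley: (T₁ − T₂)R = Iα = I(a/R), so T₁ − T₂ = (I/R²)a = 1·M_p a = 3.260·a.
Adding the three: (m₁ − m₂)g = (m₁ + m₂ + 3.260)a, so a = (3.98 − 0.664)(9.81)/(3.98 + 0.664 + 3.260) = 4.116 m/s².
α = a/R = 4.116/0.268 = 15.36 rad/s².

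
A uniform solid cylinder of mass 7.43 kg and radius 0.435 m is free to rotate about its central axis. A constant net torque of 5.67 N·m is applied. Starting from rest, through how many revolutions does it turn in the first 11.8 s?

≈ 89.4 revolutions

I = ½MR² = (1/2)(7.43)(0.435)² = 0.7030 kg·m².
α = τ/I = 5.67/0.7030 = 8.066 rad/s².
θ = ½αt² = ½(8.066)(11.8)² = 561.5 rad.
Revolutions = θ/(2π) = 89.37.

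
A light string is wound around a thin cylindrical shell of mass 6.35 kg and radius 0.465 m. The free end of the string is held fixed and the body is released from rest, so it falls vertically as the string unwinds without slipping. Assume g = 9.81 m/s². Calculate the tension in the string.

Translation: Mg − T = Ma. Rotation about the center: TR = Iα with I = MR².
With a = αR: T = (I/R²)a = M a, so Mg = (1 + 1.000)Ma.
a = g/(1 + 1.000) = 9.81/2.000 = 4.905 m/s².
T = 1.000·M·a = (1.000)(6.35)(4.905) = 31.15 N.

T ≈ 31.1 N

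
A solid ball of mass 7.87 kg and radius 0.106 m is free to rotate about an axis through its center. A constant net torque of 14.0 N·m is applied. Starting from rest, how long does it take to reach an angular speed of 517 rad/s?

t ≈ 1.31 s

I = (2/5)MR² = (2/5)(7.87)(0.106)² = 0.03537 kg·m².
α = τ/I = 14.0/0.03537 = 395.8 rad/s².
ω = αt ⇒ t = ω/α = 517/395.8 = 1.306 s.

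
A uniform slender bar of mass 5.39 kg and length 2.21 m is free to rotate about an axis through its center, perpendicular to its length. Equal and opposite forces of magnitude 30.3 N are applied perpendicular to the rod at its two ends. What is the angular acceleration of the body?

α ≈ 30.5 rad/s²

I = (1/12)ML² = (1/12)(5.39)(2.21)² = 2.194 kg·m².
The couple gives τ = F·(L/2) + F·(L/2) = F L = (30.3)(2.21) = 66.96 N·m.
Newton's second law for rotation, τ = Iα, gives α = τ/I = 66.96/2.194 = 30.52 rad/s².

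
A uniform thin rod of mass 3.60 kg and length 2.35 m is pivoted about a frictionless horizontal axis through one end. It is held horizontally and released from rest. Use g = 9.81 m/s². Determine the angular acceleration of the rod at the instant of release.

α ≈ 6.26 rad/s²

About the pivot, I = (1/3)ML² = (1/3)(3.60)(2.35)² = 6.627 kg·m².
The weight acts at the center, a distance L/2 = 1.175 m from the pivot; τ = Mg(L/2) = 41.50 N·m.
α = τ/I = 41.50/6.627 = 6.262 rad/s².
(Equivalently α = (3g/(2L)) = 6.262 rad/s².)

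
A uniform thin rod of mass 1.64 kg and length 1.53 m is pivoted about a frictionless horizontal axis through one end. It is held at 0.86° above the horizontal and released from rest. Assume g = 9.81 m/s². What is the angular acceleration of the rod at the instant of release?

About the pivot, I = (1/3)ML² = (1/3)(1.64)(1.53)² = 1.280 kg·m².
The weight acts at the center, a distance L/2 = 0.7650 m from the pivot; τ = Mg(L/2) cos 0.86° = 12.31 N·m.
α = τ/I = 12.31/1.280 = 9.617 rad/s².

α ≈ 9.62 rad/s²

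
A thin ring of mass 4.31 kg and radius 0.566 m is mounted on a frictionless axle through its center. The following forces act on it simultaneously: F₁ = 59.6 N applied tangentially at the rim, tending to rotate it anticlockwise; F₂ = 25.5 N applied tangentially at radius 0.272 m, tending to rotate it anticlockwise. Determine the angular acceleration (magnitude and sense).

I = MR² = (4.31)(0.566)² = 1.381 kg·m².
Taking anticlockwise as positive: τ₁ = +(59.6)(0.566) = +33.73 N·m; τ₂ = +(25.5)(0.272) = +6.936 N·m.
Net torque τ = 40.67 N·m.
α = τ/I = 40.67/1.381 = 29.46 rad/s².

α ≈ 29.5 rad/s², anticlockwise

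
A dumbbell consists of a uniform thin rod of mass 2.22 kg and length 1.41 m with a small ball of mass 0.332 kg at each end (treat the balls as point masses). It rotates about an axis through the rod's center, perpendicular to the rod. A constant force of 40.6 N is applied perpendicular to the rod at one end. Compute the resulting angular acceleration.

α ≈ 41.0 rad/s²

I_rod = (1/12)ML² = (1/12)(2.22)(1.41)² = 0.3678 kg·m².
I_balls = 2·m·(L/2)² = 2(0.332)(0.7050)² = 0.3300 kg·m².
Total I = 0.6978 kg·m².
τ = F·(L/2) = (40.6)(0.705) = 28.62 N·m.
α = τ/I = 28.62/0.6978 = 41.02 rad/s².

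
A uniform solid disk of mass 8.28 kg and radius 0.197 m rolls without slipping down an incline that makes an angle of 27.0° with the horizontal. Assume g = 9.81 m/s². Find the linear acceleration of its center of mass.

a ≈ 2.97 m/s²

Translation along the incline: Mg sinθ − f = Ma.
Rotation about the center: fR = Iα with I = ½MR². No-slip gives a = αR, so f = (I/R²)a = (1/2)M a.
Substituting: Mg sinθ = (1 + 0.5000)Ma, so a = g sinθ/(1 + 0.5000) = (9.81) sin 27.0° / 1.500 = 2.969 m/s².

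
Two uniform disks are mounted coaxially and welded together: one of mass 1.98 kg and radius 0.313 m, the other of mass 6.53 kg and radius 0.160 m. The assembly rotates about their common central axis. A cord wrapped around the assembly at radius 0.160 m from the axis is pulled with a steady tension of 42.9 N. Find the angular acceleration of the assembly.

α ≈ 38.0 rad/s²

I = ½M₁R₁² + ½M₂R₂² = ½(1.98)(0.313)² + ½(6.53)(0.160)² = 0.1806 kg·m².
τ = F r = (42.9)(0.160) = 6.864 N·m.
α = τ/I = 6.864/0.1806 = 38.01 rad/s².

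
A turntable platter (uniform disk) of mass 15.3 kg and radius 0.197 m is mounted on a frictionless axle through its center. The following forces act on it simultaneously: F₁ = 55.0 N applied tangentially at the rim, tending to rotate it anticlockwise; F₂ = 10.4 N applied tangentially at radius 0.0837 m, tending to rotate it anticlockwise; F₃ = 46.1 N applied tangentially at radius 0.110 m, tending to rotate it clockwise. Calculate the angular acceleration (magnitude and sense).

I = ½MR² = (1/2)(15.3)(0.197)² = 0.2969 kg·m².
Taking anticlockwise as positive: τ₁ = +(55.0)(0.197) = +10.84 N·m; τ₂ = +(10.4)(0.0837) = +0.8705 N·m; τ₃ = −(46.1)(0.110) = −5.071 N·m.
Net torque τ = 6.634 N·m.
α = τ/I = 6.634/0.2969 = 22.35 rad/s².

α ≈ 22.3 rad/s², anticlockwise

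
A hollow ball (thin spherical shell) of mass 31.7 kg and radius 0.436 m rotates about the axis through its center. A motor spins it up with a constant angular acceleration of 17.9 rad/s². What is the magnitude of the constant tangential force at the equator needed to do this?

I = (2/3)MR² = (2/3)(31.7)(0.436)² = 4.017 kg·m².
The required torque is τ = Iα = (4.017)(17.90) = 71.91 N·m.
A tangential force at the equator gives τ = FR, so F = τ/R = 71.91/0.436 = 164.9 N.

F ≈ 165 N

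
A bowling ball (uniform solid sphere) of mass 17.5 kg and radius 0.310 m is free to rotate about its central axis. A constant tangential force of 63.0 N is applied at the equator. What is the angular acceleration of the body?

I = (2/5)MR² = (2/5)(17.5)(0.310)² = 0.6727 kg·m².
τ = F R = (63.0)(0.310) = 19.53 N·m.
From τ = Iα: α = 19.53/0.6727 = 29.03 rad/s².

α ≈ 29.0 rad/s²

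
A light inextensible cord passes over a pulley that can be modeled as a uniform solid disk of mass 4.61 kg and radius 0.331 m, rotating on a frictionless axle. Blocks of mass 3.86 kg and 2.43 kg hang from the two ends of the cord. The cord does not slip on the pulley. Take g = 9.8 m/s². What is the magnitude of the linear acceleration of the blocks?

a ≈ 1.63 m/s²

I = ½MR² = (1/2)(4.61)(0.331)² = 0.2525 kg·m².
Heavier block: m₁g − T₁ = m₁a. Lighter block: T₂ − m₂g = m₂a.
Pulley: (T₁ − T₂)R = Iα = I(a/R), so T₁ − T₂ = (I/R²)a = (1/2)M_p a = 2.305·a.
Adding the three: (m₁ − m₂)g = (m₁ + m₂ + 2.305)a, so a = (3.86 − 2.43)(9.8)/(3.86 + 2.43 + 2.305) = 1.630 m/s².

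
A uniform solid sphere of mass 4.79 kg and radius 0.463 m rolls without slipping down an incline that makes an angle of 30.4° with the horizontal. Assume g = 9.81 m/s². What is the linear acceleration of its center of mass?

a ≈ 3.55 m/s²

Translation along the incline: Mg sinθ − f = Ma.
Rotation about the center: fR = Iα with I = (2/5)MR². No-slip gives a = αR, so f = (I/R²)a = (2/5)M a.
Substituting: Mg sinθ = (1 + 0.4000)Ma, so a = g sinθ/(1 + 0.4000) = (9.81) sin 30.4° / 1.400 = 3.546 m/s².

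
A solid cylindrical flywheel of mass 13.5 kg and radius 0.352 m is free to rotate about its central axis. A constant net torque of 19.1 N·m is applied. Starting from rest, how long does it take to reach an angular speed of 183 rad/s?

t ≈ 8.01 s

I = ½MR² = (1/2)(13.5)(0.352)² = 0.8364 kg·m².
α = τ/I = 19.1/0.8364 = 22.84 rad/s².
ω = αt ⇒ t = ω/α = 183/22.84 = 8.013 s.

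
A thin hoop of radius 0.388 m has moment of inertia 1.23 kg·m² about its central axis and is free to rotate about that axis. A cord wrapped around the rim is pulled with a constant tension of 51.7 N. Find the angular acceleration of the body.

α ≈ 16.3 rad/s²

τ = F R = (51.7)(0.388) = 20.06 N·m.
From τ = Iα: α = 20.06/1.230 = 16.31 rad/s².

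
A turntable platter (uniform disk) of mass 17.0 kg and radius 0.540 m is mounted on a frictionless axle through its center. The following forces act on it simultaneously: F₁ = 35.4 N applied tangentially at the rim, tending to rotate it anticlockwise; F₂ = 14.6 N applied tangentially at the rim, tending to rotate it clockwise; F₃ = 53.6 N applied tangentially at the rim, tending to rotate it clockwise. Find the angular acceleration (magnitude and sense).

α ≈ 7.15 rad/s², clockwise

I = ½MR² = (1/2)(17.0)(0.540)² = 2.479 kg·m².
Taking anticlockwise as positive: τ₁ = +(35.4)(0.540) = +19.12 N·m; τ₂ = −(14.6)(0.540) = −7.884 N·m; τ₃ = −(53.6)(0.540) = −28.94 N·m.
Net torque τ = -17.71 N·m.
α = τ/I = -17.71/2.479 = -7.146 rad/s².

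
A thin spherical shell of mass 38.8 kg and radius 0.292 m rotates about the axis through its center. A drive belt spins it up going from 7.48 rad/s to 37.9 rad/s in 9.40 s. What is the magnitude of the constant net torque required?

I = (2/3)MR² = (2/3)(38.8)(0.292)² = 2.205 kg·m².
α = Δω/Δt = (37.9 − 7.48)/9.40 = 3.236 rad/s².
τ = Iα = (2.205)(3.236) = 7.137 N·m.

τ ≈ 7.14 N·m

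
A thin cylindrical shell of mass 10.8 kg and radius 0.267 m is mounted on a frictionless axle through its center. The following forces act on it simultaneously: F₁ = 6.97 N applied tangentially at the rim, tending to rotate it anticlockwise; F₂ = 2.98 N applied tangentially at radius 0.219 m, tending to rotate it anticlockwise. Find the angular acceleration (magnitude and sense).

I = MR² = (10.8)(0.267)² = 0.7699 kg·m².
Taking anticlockwise as positive: τ₁ = +(6.97)(0.267) = +1.861 N·m; τ₂ = +(2.98)(0.219) = +0.6526 N·m.
Net torque τ = 2.514 N·m.
α = τ/I = 2.514/0.7699 = 3.265 rad/s².

α ≈ 3.26 rad/s², anticlockwise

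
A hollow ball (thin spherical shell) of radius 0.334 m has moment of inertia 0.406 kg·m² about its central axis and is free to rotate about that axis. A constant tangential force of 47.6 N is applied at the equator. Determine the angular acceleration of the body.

τ = F R = (47.6)(0.334) = 15.90 N·m.
From τ = Iα: α = 15.90/0.4060 = 39.16 rad/s².

α ≈ 39.2 rad/s²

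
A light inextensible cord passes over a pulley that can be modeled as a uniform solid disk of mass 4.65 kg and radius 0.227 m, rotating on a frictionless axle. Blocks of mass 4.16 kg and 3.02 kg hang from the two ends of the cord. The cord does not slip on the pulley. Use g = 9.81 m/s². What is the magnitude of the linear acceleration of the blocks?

I = ½MR² = (1/2)(4.65)(0.227)² = 0.1198 kg·m².
Heavier block: m₁g − T₁ = m₁a. Lighter block: T₂ − m₂g = m₂a.
Pulley: (T₁ − T₂)R = Iα = I(a/R), so T₁ − T₂ = (I/R²)a = (1/2)M_p a = 2.325·a.
Adding the three: (m₁ − m₂)g = (m₁ + m₂ + 2.325)a, so a = (4.16 − 3.02)(9.81)/(4.16 + 3.02 + 2.325) = 1.177 m/s².

a ≈ 1.18 m/s²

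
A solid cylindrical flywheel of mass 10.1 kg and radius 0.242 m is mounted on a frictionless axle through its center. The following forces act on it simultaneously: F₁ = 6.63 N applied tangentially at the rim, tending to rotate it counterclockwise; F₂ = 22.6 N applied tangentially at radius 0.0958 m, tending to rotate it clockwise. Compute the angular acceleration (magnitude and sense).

α ≈ 1.90 rad/s², clockwise

I = ½MR² = (1/2)(10.1)(0.242)² = 0.2957 kg·m².
Taking counterclockwise as positive: τ₁ = +(6.63)(0.242) = +1.604 N·m; τ₂ = −(22.6)(0.0958) = −2.165 N·m.
Net torque τ = -0.5606 N·m.
α = τ/I = -0.5606/0.2957 = -1.896 rad/s².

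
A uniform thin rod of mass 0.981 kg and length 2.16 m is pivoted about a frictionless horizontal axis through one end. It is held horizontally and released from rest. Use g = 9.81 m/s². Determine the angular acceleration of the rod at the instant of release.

α ≈ 6.81 rad/s²

About the pivot, I = (1/3)ML² = (1/3)(0.981)(2.16)² = 1.526 kg·m².
The weight acts at the center, a distance L/2 = 1.080 m from the pivot; τ = Mg(L/2) = 10.39 N·m.
α = τ/I = 10.39/1.526 = 6.813 rad/s².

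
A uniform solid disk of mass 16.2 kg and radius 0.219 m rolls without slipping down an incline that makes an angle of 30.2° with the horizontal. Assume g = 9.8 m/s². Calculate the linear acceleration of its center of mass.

a ≈ 3.29 m/s²

Translation along the incline: Mg sinθ − f = Ma.
Rotation about the center: fR = Iα with I = ½MR². No-slip gives a = αR, so f = (I/R²)a = (1/2)M a.
Substituting: Mg sinθ = (1 + 0.5000)Ma, so a = g sinθ/(1 + 0.5000) = (9.8) sin 30.2° / 1.500 = 3.286 m/s².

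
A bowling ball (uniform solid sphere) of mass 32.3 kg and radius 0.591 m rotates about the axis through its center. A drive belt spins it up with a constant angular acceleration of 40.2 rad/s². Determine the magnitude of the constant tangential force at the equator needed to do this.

F ≈ 307 N

I = (2/5)MR² = (2/5)(32.3)(0.591)² = 4.513 kg·m².
The required torque is τ = Iα = (4.513)(40.20) = 181.4 N·m.
A tangential force at the equator gives τ = FR, so F = τ/R = 181.4/0.591 = 307.0 N.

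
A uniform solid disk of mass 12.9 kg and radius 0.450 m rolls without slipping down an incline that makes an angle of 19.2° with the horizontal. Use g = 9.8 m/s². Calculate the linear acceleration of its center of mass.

Translation along the incline: Mg sinθ − f = Ma.
Rotation about the center: fR = Iα with I = ½MR². No-slip gives a = αR, so f = (I/R²)a = (1/2)M a.
Substituting: Mg sinθ = (1 + 0.5000)Ma, so a = g sinθ/(1 + 0.5000) = (9.8) sin 19.2° / 1.500 = 2.149 m/s².

a ≈ 2.15 m/s²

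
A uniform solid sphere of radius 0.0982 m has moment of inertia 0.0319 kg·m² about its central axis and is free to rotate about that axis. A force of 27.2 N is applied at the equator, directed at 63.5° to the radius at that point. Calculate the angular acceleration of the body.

Only the tangential component produces torque: τ = F R sinθ = (27.2)(0.0982) sin 63.5° = 2.390 N·m.
Newton's second law for rotation, τ = Iα, gives α = τ/I = 2.390/0.03190 = 74.93 rad/s².

α ≈ 74.9 rad/s²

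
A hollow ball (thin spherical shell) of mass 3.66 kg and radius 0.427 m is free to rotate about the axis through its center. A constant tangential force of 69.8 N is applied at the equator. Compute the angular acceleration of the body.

I = (2/3)MR² = (2/3)(3.66)(0.427)² = 0.4449 kg·m².
τ = F R = (69.8)(0.427) = 29.80 N·m.
Newton's second law for rotation, τ = Iα, gives α = τ/I = 29.80/0.4449 = 66.99 rad/s².

α ≈ 67.0 rad/s²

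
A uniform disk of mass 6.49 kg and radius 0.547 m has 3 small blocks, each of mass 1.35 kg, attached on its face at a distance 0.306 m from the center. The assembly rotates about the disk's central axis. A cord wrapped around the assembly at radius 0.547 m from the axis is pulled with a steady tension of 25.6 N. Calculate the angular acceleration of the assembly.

α ≈ 10.4 rad/s²

I_disk = ½MR² = ½(6.49)(0.547)² = 0.9709 kg·m².
I_blocks = 3·m·r² = 3(1.35)(0.306)² = 0.3792 kg·m².
Total I = 1.350 kg·m².
τ = F r = (25.6)(0.547) = 14.00 N·m.
α = τ/I = 14.00/1.350 = 10.37 rad/s².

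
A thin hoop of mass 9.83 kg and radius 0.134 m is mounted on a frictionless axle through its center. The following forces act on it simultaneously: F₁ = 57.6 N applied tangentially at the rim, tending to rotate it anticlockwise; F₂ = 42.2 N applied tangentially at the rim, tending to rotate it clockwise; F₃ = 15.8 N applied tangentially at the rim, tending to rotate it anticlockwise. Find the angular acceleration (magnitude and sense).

α ≈ 23.7 rad/s², anticlockwise

I = MR² = (9.83)(0.134)² = 0.1765 kg·m².
Taking anticlockwise as positive: τ₁ = +(57.6)(0.134) = +7.718 N·m; τ₂ = −(42.2)(0.134) = −5.655 N·m; τ₃ = +(15.8)(0.134) = +2.117 N·m.
Net torque τ = 4.181 N·m.
α = τ/I = 4.181/0.1765 = 23.69 rad/s².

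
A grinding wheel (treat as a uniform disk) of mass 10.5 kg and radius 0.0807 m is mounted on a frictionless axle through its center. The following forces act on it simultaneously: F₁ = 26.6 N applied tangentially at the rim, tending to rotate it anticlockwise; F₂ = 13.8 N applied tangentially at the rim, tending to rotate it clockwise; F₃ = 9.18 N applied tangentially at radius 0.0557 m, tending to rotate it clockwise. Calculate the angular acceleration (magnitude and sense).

α ≈ 15.3 rad/s², anticlockwise

I = ½MR² = (1/2)(10.5)(0.0807)² = 0.03419 kg·m².
Taking anticlockwise as positive: τ₁ = +(26.6)(0.0807) = +2.147 N·m; τ₂ = −(13.8)(0.0807) = −1.114 N·m; τ₃ = −(9.18)(0.0557) = −0.5113 N·m.
Net torque τ = 0.5216 N·m.
α = τ/I = 0.5216/0.03419 = 15.26 rad/s².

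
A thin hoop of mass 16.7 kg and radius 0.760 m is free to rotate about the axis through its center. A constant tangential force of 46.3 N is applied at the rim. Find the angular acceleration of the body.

I = MR² = (16.7)(0.760)² = 9.646 kg·m².
τ = F R = (46.3)(0.760) = 35.19 N·m.
Newton's second law for rotation, τ = Iα, gives α = τ/I = 35.19/9.646 = 3.648 rad/s².

α ≈ 3.65 rad/s²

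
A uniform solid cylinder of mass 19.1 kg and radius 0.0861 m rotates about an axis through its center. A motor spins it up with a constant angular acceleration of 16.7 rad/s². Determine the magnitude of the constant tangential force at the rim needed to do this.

I = ½MR² = (1/2)(19.1)(0.0861)² = 0.07080 kg·m².
The required torque is τ = Iα = (0.07080)(16.70) = 1.182 N·m.
A tangential force at the rim gives τ = FR, so F = τ/R = 1.182/0.0861 = 13.73 N.

F ≈ 13.7 N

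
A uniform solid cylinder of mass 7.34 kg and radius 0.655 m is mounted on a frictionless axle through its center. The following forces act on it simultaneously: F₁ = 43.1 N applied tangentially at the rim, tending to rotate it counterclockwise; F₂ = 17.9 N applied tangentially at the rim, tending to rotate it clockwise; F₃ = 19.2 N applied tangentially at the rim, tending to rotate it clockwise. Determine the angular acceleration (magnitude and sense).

I = ½MR² = (1/2)(7.34)(0.655)² = 1.575 kg·m².
Taking counterclockwise as positive: τ₁ = +(43.1)(0.655) = +28.23 N·m; τ₂ = −(17.9)(0.655) = −11.72 N·m; τ₃ = −(19.2)(0.655) = −12.58 N·m.
Net torque τ = 3.930 N·m.
α = τ/I = 3.930/1.575 = 2.496 rad/s².

α ≈ 2.50 rad/s², counterclockwise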